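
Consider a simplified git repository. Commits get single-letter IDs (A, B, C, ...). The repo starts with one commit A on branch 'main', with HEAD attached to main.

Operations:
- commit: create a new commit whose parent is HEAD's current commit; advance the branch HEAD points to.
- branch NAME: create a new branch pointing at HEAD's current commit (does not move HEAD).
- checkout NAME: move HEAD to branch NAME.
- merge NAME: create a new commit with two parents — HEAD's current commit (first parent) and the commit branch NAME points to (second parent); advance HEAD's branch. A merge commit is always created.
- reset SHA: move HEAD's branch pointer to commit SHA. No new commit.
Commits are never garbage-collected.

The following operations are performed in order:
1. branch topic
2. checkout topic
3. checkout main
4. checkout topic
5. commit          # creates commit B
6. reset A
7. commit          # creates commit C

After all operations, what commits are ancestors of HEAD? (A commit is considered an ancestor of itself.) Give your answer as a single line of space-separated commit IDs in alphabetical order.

After op 1 (branch): HEAD=main@A [main=A topic=A]
After op 2 (checkout): HEAD=topic@A [main=A topic=A]
After op 3 (checkout): HEAD=main@A [main=A topic=A]
After op 4 (checkout): HEAD=topic@A [main=A topic=A]
After op 5 (commit): HEAD=topic@B [main=A topic=B]
After op 6 (reset): HEAD=topic@A [main=A topic=A]
After op 7 (commit): HEAD=topic@C [main=A topic=C]

Answer: A C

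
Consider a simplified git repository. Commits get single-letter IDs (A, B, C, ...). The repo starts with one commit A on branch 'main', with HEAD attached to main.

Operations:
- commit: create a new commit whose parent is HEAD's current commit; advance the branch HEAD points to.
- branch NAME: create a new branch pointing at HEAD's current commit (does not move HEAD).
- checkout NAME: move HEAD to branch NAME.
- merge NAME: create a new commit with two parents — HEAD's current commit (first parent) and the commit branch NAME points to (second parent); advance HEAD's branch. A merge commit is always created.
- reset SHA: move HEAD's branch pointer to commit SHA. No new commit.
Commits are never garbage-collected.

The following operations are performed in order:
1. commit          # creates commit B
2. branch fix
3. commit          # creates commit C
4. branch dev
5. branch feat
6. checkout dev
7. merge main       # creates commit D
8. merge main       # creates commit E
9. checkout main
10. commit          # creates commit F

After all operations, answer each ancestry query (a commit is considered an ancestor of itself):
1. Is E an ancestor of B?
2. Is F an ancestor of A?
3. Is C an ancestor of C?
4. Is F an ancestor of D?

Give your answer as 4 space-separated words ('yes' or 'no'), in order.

After op 1 (commit): HEAD=main@B [main=B]
After op 2 (branch): HEAD=main@B [fix=B main=B]
After op 3 (commit): HEAD=main@C [fix=B main=C]
After op 4 (branch): HEAD=main@C [dev=C fix=B main=C]
After op 5 (branch): HEAD=main@C [dev=C feat=C fix=B main=C]
After op 6 (checkout): HEAD=dev@C [dev=C feat=C fix=B main=C]
After op 7 (merge): HEAD=dev@D [dev=D feat=C fix=B main=C]
After op 8 (merge): HEAD=dev@E [dev=E feat=C fix=B main=C]
After op 9 (checkout): HEAD=main@C [dev=E feat=C fix=B main=C]
After op 10 (commit): HEAD=main@F [dev=E feat=C fix=B main=F]
ancestors(B) = {A,B}; E in? no
ancestors(A) = {A}; F in? no
ancestors(C) = {A,B,C}; C in? yes
ancestors(D) = {A,B,C,D}; F in? no

Answer: no no yes no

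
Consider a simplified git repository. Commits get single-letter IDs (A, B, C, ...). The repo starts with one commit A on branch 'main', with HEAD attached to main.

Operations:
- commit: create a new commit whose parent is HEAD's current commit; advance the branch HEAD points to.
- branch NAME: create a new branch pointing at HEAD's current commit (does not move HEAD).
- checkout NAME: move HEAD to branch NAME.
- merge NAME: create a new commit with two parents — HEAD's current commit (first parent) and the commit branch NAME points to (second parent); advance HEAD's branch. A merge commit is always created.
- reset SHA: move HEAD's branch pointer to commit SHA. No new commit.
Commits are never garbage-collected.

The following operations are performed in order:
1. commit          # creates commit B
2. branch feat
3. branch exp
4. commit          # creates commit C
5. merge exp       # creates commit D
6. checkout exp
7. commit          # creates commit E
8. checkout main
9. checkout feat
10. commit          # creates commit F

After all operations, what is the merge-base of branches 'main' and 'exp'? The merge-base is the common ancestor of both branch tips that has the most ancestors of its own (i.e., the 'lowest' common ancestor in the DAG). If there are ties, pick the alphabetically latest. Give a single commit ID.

Answer: B

Derivation:
After op 1 (commit): HEAD=main@B [main=B]
After op 2 (branch): HEAD=main@B [feat=B main=B]
After op 3 (branch): HEAD=main@B [exp=B feat=B main=B]
After op 4 (commit): HEAD=main@C [exp=B feat=B main=C]
After op 5 (merge): HEAD=main@D [exp=B feat=B main=D]
After op 6 (checkout): HEAD=exp@B [exp=B feat=B main=D]
After op 7 (commit): HEAD=exp@E [exp=E feat=B main=D]
After op 8 (checkout): HEAD=main@D [exp=E feat=B main=D]
After op 9 (checkout): HEAD=feat@B [exp=E feat=B main=D]
After op 10 (commit): HEAD=feat@F [exp=E feat=F main=D]
ancestors(main=D): ['A', 'B', 'C', 'D']
ancestors(exp=E): ['A', 'B', 'E']
common: ['A', 'B']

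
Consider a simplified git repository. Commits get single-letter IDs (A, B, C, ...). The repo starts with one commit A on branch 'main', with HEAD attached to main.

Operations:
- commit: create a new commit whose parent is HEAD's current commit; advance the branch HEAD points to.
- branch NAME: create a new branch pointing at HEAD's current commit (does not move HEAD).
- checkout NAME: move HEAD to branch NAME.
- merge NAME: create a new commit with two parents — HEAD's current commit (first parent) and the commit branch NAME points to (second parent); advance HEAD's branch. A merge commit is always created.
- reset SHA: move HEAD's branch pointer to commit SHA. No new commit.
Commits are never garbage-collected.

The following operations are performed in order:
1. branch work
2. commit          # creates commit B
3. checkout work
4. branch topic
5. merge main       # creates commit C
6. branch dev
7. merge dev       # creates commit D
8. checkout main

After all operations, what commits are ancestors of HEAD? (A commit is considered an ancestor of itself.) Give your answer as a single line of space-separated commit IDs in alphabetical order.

Answer: A B

Derivation:
After op 1 (branch): HEAD=main@A [main=A work=A]
After op 2 (commit): HEAD=main@B [main=B work=A]
After op 3 (checkout): HEAD=work@A [main=B work=A]
After op 4 (branch): HEAD=work@A [main=B topic=A work=A]
After op 5 (merge): HEAD=work@C [main=B topic=A work=C]
After op 6 (branch): HEAD=work@C [dev=C main=B topic=A work=C]
After op 7 (merge): HEAD=work@D [dev=C main=B topic=A work=D]
After op 8 (checkout): HEAD=main@B [dev=C main=B topic=A work=D]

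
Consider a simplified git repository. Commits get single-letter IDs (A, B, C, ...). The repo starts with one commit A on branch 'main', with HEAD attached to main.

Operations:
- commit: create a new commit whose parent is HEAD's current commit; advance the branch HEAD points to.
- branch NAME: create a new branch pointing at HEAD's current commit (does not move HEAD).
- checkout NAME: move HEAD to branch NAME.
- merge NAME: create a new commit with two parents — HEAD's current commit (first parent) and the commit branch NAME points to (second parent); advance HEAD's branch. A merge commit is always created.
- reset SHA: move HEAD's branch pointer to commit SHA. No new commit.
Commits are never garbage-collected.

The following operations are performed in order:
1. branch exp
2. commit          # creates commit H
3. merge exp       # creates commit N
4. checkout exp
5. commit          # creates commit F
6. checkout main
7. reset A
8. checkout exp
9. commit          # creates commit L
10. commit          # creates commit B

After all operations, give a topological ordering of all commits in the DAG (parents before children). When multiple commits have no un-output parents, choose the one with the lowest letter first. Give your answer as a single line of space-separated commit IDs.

Answer: A F H L B N

Derivation:
After op 1 (branch): HEAD=main@A [exp=A main=A]
After op 2 (commit): HEAD=main@H [exp=A main=H]
After op 3 (merge): HEAD=main@N [exp=A main=N]
After op 4 (checkout): HEAD=exp@A [exp=A main=N]
After op 5 (commit): HEAD=exp@F [exp=F main=N]
After op 6 (checkout): HEAD=main@N [exp=F main=N]
After op 7 (reset): HEAD=main@A [exp=F main=A]
After op 8 (checkout): HEAD=exp@F [exp=F main=A]
After op 9 (commit): HEAD=exp@L [exp=L main=A]
After op 10 (commit): HEAD=exp@B [exp=B main=A]
commit A: parents=[]
commit B: parents=['L']
commit F: parents=['A']
commit H: parents=['A']
commit L: parents=['F']
commit N: parents=['H', 'A']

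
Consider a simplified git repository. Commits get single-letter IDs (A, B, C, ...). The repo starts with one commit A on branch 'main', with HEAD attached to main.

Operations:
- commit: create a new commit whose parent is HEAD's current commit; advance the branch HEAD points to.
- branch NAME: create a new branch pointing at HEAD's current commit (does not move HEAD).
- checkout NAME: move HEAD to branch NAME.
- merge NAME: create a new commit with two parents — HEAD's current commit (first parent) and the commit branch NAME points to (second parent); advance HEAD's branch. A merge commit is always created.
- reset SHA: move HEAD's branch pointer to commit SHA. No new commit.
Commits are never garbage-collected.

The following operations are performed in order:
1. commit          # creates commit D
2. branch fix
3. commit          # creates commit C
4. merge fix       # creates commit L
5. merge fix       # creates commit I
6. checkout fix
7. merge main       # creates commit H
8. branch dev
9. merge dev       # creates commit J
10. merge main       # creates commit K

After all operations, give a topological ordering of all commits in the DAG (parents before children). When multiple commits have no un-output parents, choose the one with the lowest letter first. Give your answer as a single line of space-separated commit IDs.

Answer: A D C L I H J K

Derivation:
After op 1 (commit): HEAD=main@D [main=D]
After op 2 (branch): HEAD=main@D [fix=D main=D]
After op 3 (commit): HEAD=main@C [fix=D main=C]
After op 4 (merge): HEAD=main@L [fix=D main=L]
After op 5 (merge): HEAD=main@I [fix=D main=I]
After op 6 (checkout): HEAD=fix@D [fix=D main=I]
After op 7 (merge): HEAD=fix@H [fix=H main=I]
After op 8 (branch): HEAD=fix@H [dev=H fix=H main=I]
After op 9 (merge): HEAD=fix@J [dev=H fix=J main=I]
After op 10 (merge): HEAD=fix@K [dev=H fix=K main=I]
commit A: parents=[]
commit C: parents=['D']
commit D: parents=['A']
commit H: parents=['D', 'I']
commit I: parents=['L', 'D']
commit J: parents=['H', 'H']
commit K: parents=['J', 'I']
commit L: parents=['C', 'D']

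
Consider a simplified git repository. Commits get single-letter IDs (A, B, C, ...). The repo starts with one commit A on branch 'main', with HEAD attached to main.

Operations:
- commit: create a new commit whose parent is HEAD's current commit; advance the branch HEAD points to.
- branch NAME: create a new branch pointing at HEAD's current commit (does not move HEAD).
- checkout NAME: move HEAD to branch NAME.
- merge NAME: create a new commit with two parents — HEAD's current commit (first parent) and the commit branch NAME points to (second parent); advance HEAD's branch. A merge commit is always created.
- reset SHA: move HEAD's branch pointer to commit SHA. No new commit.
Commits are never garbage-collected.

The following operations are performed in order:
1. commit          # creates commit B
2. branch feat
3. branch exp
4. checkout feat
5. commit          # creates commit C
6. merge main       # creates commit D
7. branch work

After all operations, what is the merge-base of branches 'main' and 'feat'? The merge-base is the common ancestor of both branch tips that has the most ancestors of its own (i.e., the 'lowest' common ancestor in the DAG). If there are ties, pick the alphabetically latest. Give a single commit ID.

Answer: B

Derivation:
After op 1 (commit): HEAD=main@B [main=B]
After op 2 (branch): HEAD=main@B [feat=B main=B]
After op 3 (branch): HEAD=main@B [exp=B feat=B main=B]
After op 4 (checkout): HEAD=feat@B [exp=B feat=B main=B]
After op 5 (commit): HEAD=feat@C [exp=B feat=C main=B]
After op 6 (merge): HEAD=feat@D [exp=B feat=D main=B]
After op 7 (branch): HEAD=feat@D [exp=B feat=D main=B work=D]
ancestors(main=B): ['A', 'B']
ancestors(feat=D): ['A', 'B', 'C', 'D']
common: ['A', 'B']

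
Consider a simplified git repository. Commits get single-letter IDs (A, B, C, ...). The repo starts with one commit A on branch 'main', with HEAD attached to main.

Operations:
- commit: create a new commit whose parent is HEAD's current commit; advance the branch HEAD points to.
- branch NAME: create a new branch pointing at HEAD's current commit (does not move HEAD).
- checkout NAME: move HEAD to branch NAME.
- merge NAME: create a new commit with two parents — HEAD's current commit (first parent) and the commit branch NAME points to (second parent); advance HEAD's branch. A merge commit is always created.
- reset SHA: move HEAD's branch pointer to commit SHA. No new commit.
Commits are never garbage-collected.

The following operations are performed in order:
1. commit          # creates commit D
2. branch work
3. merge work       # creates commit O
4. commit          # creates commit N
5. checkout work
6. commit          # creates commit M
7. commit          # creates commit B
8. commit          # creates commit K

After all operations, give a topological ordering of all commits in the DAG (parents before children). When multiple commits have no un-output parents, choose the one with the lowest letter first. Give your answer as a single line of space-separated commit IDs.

Answer: A D M B K O N

Derivation:
After op 1 (commit): HEAD=main@D [main=D]
After op 2 (branch): HEAD=main@D [main=D work=D]
After op 3 (merge): HEAD=main@O [main=O work=D]
After op 4 (commit): HEAD=main@N [main=N work=D]
After op 5 (checkout): HEAD=work@D [main=N work=D]
After op 6 (commit): HEAD=work@M [main=N work=M]
After op 7 (commit): HEAD=work@B [main=N work=B]
After op 8 (commit): HEAD=work@K [main=N work=K]
commit A: parents=[]
commit B: parents=['M']
commit D: parents=['A']
commit K: parents=['B']
commit M: parents=['D']
commit N: parents=['O']
commit O: parents=['D', 'D']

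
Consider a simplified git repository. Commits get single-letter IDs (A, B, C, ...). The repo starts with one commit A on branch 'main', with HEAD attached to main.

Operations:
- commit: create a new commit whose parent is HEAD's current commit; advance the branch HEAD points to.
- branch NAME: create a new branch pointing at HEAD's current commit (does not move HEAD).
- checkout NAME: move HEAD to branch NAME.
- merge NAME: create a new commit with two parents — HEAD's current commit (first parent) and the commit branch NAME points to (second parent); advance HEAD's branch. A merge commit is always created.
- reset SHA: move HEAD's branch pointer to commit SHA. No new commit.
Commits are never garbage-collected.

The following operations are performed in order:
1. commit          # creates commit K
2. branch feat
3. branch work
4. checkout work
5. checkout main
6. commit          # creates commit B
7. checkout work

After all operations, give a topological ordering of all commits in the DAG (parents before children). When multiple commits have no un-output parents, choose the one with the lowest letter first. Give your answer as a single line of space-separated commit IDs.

After op 1 (commit): HEAD=main@K [main=K]
After op 2 (branch): HEAD=main@K [feat=K main=K]
After op 3 (branch): HEAD=main@K [feat=K main=K work=K]
After op 4 (checkout): HEAD=work@K [feat=K main=K work=K]
After op 5 (checkout): HEAD=main@K [feat=K main=K work=K]
After op 6 (commit): HEAD=main@B [feat=K main=B work=K]
After op 7 (checkout): HEAD=work@K [feat=K main=B work=K]
commit A: parents=[]
commit B: parents=['K']
commit K: parents=['A']

Answer: A K B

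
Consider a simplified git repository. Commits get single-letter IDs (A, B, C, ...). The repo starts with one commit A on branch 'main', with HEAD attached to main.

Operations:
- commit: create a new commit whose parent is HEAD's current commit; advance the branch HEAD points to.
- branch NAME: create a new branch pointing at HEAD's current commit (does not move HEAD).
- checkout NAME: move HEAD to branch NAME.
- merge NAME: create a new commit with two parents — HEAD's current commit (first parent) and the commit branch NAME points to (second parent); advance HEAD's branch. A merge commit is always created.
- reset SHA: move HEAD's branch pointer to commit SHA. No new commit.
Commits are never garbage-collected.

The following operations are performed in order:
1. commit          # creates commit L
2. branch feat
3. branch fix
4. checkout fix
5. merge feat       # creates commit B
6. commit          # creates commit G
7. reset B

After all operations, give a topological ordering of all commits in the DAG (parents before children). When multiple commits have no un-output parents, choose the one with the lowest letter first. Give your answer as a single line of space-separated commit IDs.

After op 1 (commit): HEAD=main@L [main=L]
After op 2 (branch): HEAD=main@L [feat=L main=L]
After op 3 (branch): HEAD=main@L [feat=L fix=L main=L]
After op 4 (checkout): HEAD=fix@L [feat=L fix=L main=L]
After op 5 (merge): HEAD=fix@B [feat=L fix=B main=L]
After op 6 (commit): HEAD=fix@G [feat=L fix=G main=L]
After op 7 (reset): HEAD=fix@B [feat=L fix=B main=L]
commit A: parents=[]
commit B: parents=['L', 'L']
commit G: parents=['B']
commit L: parents=['A']

Answer: A L B G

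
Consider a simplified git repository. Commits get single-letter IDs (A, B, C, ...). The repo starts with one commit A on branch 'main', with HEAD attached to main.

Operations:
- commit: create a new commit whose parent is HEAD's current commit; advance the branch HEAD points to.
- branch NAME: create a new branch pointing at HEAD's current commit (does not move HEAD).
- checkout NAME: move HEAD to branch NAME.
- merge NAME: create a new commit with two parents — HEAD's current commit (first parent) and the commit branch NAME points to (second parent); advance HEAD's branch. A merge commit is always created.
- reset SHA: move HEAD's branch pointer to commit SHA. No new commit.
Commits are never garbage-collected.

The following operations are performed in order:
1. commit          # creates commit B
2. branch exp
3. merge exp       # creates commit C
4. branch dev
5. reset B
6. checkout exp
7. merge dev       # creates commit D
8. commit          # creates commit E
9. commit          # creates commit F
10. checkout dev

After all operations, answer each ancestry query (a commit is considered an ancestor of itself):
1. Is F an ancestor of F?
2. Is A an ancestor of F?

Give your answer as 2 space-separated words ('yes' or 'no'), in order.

After op 1 (commit): HEAD=main@B [main=B]
After op 2 (branch): HEAD=main@B [exp=B main=B]
After op 3 (merge): HEAD=main@C [exp=B main=C]
After op 4 (branch): HEAD=main@C [dev=C exp=B main=C]
After op 5 (reset): HEAD=main@B [dev=C exp=B main=B]
After op 6 (checkout): HEAD=exp@B [dev=C exp=B main=B]
After op 7 (merge): HEAD=exp@D [dev=C exp=D main=B]
After op 8 (commit): HEAD=exp@E [dev=C exp=E main=B]
After op 9 (commit): HEAD=exp@F [dev=C exp=F main=B]
After op 10 (checkout): HEAD=dev@C [dev=C exp=F main=B]
ancestors(F) = {A,B,C,D,E,F}; F in? yes
ancestors(F) = {A,B,C,D,E,F}; A in? yes

Answer: yes yes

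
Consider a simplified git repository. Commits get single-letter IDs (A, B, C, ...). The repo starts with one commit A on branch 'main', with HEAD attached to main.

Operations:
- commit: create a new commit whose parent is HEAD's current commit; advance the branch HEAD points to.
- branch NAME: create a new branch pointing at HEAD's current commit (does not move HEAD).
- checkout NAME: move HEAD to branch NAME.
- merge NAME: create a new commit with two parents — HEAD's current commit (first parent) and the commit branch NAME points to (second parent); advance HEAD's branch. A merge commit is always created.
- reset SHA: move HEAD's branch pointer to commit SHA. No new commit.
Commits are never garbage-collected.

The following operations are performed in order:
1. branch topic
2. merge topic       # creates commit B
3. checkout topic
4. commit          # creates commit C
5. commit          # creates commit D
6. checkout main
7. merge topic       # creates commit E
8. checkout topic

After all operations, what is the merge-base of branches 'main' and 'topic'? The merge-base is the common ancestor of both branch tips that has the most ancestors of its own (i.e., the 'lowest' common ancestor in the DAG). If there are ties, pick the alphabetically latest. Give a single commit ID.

After op 1 (branch): HEAD=main@A [main=A topic=A]
After op 2 (merge): HEAD=main@B [main=B topic=A]
After op 3 (checkout): HEAD=topic@A [main=B topic=A]
After op 4 (commit): HEAD=topic@C [main=B topic=C]
After op 5 (commit): HEAD=topic@D [main=B topic=D]
After op 6 (checkout): HEAD=main@B [main=B topic=D]
After op 7 (merge): HEAD=main@E [main=E topic=D]
After op 8 (checkout): HEAD=topic@D [main=E topic=D]
ancestors(main=E): ['A', 'B', 'C', 'D', 'E']
ancestors(topic=D): ['A', 'C', 'D']
common: ['A', 'C', 'D']

Answer: D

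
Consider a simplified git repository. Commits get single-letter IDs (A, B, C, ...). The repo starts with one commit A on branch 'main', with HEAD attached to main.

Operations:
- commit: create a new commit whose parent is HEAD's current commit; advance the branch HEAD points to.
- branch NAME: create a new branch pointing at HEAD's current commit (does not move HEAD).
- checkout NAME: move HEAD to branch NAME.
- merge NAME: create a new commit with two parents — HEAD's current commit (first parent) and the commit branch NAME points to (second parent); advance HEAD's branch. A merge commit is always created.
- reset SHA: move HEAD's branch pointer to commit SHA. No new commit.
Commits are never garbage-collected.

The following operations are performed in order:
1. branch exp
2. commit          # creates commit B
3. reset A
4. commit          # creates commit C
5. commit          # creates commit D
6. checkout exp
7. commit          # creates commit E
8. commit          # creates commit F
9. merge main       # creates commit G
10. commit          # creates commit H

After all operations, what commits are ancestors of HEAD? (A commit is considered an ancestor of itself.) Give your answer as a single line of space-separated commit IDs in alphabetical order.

Answer: A C D E F G H

Derivation:
After op 1 (branch): HEAD=main@A [exp=A main=A]
After op 2 (commit): HEAD=main@B [exp=A main=B]
After op 3 (reset): HEAD=main@A [exp=A main=A]
After op 4 (commit): HEAD=main@C [exp=A main=C]
After op 5 (commit): HEAD=main@D [exp=A main=D]
After op 6 (checkout): HEAD=exp@A [exp=A main=D]
After op 7 (commit): HEAD=exp@E [exp=E main=D]
After op 8 (commit): HEAD=exp@F [exp=F main=D]
After op 9 (merge): HEAD=exp@G [exp=G main=D]
After op 10 (commit): HEAD=exp@H [exp=H main=D]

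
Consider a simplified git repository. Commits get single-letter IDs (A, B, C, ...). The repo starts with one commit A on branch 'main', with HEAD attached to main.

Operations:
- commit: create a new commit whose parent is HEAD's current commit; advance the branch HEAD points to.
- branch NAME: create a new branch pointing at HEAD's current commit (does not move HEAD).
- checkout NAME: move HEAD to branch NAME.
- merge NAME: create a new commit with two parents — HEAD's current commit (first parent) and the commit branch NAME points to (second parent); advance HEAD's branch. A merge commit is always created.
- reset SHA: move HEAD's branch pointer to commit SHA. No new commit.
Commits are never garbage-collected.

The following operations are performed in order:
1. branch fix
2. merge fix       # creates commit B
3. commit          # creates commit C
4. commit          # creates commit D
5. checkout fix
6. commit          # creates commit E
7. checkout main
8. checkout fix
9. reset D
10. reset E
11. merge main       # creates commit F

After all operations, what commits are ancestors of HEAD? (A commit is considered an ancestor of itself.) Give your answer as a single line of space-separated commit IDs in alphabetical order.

Answer: A B C D E F

Derivation:
After op 1 (branch): HEAD=main@A [fix=A main=A]
After op 2 (merge): HEAD=main@B [fix=A main=B]
After op 3 (commit): HEAD=main@C [fix=A main=C]
After op 4 (commit): HEAD=main@D [fix=A main=D]
After op 5 (checkout): HEAD=fix@A [fix=A main=D]
After op 6 (commit): HEAD=fix@E [fix=E main=D]
After op 7 (checkout): HEAD=main@D [fix=E main=D]
After op 8 (checkout): HEAD=fix@E [fix=E main=D]
After op 9 (reset): HEAD=fix@D [fix=D main=D]
After op 10 (reset): HEAD=fix@E [fix=E main=D]
After op 11 (merge): HEAD=fix@F [fix=F main=D]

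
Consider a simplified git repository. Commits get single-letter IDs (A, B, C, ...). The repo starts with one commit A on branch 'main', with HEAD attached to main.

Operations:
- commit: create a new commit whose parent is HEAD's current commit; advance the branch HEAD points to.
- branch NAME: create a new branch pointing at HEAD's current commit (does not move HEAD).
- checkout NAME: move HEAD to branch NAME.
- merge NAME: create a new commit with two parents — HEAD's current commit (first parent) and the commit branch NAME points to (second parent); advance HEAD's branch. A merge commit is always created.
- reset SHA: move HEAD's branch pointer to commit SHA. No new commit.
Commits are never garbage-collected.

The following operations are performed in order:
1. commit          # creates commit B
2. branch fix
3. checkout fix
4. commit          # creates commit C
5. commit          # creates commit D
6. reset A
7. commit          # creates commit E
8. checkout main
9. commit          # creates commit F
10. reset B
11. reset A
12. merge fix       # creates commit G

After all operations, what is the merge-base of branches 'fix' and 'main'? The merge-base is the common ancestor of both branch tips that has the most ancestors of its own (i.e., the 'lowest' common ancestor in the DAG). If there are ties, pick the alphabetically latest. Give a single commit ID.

After op 1 (commit): HEAD=main@B [main=B]
After op 2 (branch): HEAD=main@B [fix=B main=B]
After op 3 (checkout): HEAD=fix@B [fix=B main=B]
After op 4 (commit): HEAD=fix@C [fix=C main=B]
After op 5 (commit): HEAD=fix@D [fix=D main=B]
After op 6 (reset): HEAD=fix@A [fix=A main=B]
After op 7 (commit): HEAD=fix@E [fix=E main=B]
After op 8 (checkout): HEAD=main@B [fix=E main=B]
After op 9 (commit): HEAD=main@F [fix=E main=F]
After op 10 (reset): HEAD=main@B [fix=E main=B]
After op 11 (reset): HEAD=main@A [fix=E main=A]
After op 12 (merge): HEAD=main@G [fix=E main=G]
ancestors(fix=E): ['A', 'E']
ancestors(main=G): ['A', 'E', 'G']
common: ['A', 'E']

Answer: E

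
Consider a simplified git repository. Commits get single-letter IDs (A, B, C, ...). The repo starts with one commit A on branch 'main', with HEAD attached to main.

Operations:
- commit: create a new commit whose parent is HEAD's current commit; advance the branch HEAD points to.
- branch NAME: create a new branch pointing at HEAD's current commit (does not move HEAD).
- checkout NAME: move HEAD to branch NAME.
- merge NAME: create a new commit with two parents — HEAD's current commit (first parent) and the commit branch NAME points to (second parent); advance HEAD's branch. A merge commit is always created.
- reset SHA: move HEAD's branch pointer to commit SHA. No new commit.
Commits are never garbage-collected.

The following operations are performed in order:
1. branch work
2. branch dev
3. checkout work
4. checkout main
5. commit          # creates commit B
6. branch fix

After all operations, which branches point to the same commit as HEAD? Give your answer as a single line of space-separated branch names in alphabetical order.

After op 1 (branch): HEAD=main@A [main=A work=A]
After op 2 (branch): HEAD=main@A [dev=A main=A work=A]
After op 3 (checkout): HEAD=work@A [dev=A main=A work=A]
After op 4 (checkout): HEAD=main@A [dev=A main=A work=A]
After op 5 (commit): HEAD=main@B [dev=A main=B work=A]
After op 6 (branch): HEAD=main@B [dev=A fix=B main=B work=A]

Answer: fix main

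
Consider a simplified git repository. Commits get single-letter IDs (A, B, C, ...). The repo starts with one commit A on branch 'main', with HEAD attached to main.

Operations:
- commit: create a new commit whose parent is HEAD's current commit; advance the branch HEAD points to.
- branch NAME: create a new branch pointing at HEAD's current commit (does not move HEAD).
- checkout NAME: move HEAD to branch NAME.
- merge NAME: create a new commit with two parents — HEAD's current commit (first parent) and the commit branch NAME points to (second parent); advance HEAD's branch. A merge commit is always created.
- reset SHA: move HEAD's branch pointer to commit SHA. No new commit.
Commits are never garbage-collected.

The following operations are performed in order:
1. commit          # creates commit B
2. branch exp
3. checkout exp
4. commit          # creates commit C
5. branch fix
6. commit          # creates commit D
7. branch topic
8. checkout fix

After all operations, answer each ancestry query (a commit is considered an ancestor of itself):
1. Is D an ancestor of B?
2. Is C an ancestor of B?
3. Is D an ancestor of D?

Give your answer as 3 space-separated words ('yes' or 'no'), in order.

After op 1 (commit): HEAD=main@B [main=B]
After op 2 (branch): HEAD=main@B [exp=B main=B]
After op 3 (checkout): HEAD=exp@B [exp=B main=B]
After op 4 (commit): HEAD=exp@C [exp=C main=B]
After op 5 (branch): HEAD=exp@C [exp=C fix=C main=B]
After op 6 (commit): HEAD=exp@D [exp=D fix=C main=B]
After op 7 (branch): HEAD=exp@D [exp=D fix=C main=B topic=D]
After op 8 (checkout): HEAD=fix@C [exp=D fix=C main=B topic=D]
ancestors(B) = {A,B}; D in? no
ancestors(B) = {A,B}; C in? no
ancestors(D) = {A,B,C,D}; D in? yes

Answer: no no yes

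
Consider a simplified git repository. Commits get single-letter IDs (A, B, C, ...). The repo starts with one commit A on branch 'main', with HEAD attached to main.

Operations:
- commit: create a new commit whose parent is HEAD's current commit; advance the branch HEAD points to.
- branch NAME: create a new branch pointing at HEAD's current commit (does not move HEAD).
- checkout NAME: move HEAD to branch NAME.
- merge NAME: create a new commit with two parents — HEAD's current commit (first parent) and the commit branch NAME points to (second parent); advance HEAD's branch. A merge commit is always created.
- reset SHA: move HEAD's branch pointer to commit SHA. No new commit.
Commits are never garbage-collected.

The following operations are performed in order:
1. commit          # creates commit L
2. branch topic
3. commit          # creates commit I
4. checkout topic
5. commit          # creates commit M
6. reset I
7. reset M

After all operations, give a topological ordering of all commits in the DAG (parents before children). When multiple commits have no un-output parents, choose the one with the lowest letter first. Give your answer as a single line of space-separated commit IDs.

Answer: A L I M

Derivation:
After op 1 (commit): HEAD=main@L [main=L]
After op 2 (branch): HEAD=main@L [main=L topic=L]
After op 3 (commit): HEAD=main@I [main=I topic=L]
After op 4 (checkout): HEAD=topic@L [main=I topic=L]
After op 5 (commit): HEAD=topic@M [main=I topic=M]
After op 6 (reset): HEAD=topic@I [main=I topic=I]
After op 7 (reset): HEAD=topic@M [main=I topic=M]
commit A: parents=[]
commit I: parents=['L']
commit L: parents=['A']
commit M: parents=['L']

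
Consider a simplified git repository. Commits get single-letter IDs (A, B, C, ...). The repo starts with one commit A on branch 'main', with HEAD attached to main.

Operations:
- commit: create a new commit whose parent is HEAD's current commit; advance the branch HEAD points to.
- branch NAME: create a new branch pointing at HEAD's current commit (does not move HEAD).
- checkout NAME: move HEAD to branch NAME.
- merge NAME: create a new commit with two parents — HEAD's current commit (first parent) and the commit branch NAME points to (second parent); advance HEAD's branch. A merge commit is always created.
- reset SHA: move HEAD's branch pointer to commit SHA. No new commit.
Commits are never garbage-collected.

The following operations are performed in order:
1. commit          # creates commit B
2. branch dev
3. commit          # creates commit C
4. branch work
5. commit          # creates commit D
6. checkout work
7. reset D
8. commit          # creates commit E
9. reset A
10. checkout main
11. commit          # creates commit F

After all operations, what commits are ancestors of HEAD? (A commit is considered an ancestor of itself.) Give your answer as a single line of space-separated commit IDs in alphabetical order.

Answer: A B C D F

Derivation:
After op 1 (commit): HEAD=main@B [main=B]
After op 2 (branch): HEAD=main@B [dev=B main=B]
After op 3 (commit): HEAD=main@C [dev=B main=C]
After op 4 (branch): HEAD=main@C [dev=B main=C work=C]
After op 5 (commit): HEAD=main@D [dev=B main=D work=C]
After op 6 (checkout): HEAD=work@C [dev=B main=D work=C]
After op 7 (reset): HEAD=work@D [dev=B main=D work=D]
After op 8 (commit): HEAD=work@E [dev=B main=D work=E]
After op 9 (reset): HEAD=work@A [dev=B main=D work=A]
After op 10 (checkout): HEAD=main@D [dev=B main=D work=A]
After op 11 (commit): HEAD=main@F [dev=B main=F work=A]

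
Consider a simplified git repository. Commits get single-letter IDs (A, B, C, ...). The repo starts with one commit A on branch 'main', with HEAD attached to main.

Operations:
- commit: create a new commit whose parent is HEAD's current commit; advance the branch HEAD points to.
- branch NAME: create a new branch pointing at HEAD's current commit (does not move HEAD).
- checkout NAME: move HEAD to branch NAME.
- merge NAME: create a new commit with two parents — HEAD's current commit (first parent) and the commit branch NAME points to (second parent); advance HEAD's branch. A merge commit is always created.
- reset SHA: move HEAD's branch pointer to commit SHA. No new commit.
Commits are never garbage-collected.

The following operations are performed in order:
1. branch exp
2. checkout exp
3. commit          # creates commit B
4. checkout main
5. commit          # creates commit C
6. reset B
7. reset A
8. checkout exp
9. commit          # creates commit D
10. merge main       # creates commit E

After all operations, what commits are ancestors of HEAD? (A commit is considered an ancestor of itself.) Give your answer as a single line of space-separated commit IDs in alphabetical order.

Answer: A B D E

Derivation:
After op 1 (branch): HEAD=main@A [exp=A main=A]
After op 2 (checkout): HEAD=exp@A [exp=A main=A]
After op 3 (commit): HEAD=exp@B [exp=B main=A]
After op 4 (checkout): HEAD=main@A [exp=B main=A]
After op 5 (commit): HEAD=main@C [exp=B main=C]
After op 6 (reset): HEAD=main@B [exp=B main=B]
After op 7 (reset): HEAD=main@A [exp=B main=A]
After op 8 (checkout): HEAD=exp@B [exp=B main=A]
After op 9 (commit): HEAD=exp@D [exp=D main=A]
After op 10 (merge): HEAD=exp@E [exp=E main=A]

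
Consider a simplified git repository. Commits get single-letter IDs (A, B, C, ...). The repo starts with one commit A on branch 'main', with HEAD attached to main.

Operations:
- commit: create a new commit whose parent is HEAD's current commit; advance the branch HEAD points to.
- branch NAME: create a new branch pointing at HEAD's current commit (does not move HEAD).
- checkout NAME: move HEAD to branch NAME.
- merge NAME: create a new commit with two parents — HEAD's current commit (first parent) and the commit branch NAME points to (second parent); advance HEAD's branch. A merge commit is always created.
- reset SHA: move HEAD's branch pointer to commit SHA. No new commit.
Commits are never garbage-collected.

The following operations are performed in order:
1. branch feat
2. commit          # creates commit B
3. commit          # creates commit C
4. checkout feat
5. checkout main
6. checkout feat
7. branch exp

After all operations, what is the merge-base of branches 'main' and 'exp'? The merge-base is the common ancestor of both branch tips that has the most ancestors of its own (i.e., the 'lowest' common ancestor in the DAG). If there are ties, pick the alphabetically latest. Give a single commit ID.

Answer: A

Derivation:
After op 1 (branch): HEAD=main@A [feat=A main=A]
After op 2 (commit): HEAD=main@B [feat=A main=B]
After op 3 (commit): HEAD=main@C [feat=A main=C]
After op 4 (checkout): HEAD=feat@A [feat=A main=C]
After op 5 (checkout): HEAD=main@C [feat=A main=C]
After op 6 (checkout): HEAD=feat@A [feat=A main=C]
After op 7 (branch): HEAD=feat@A [exp=A feat=A main=C]
ancestors(main=C): ['A', 'B', 'C']
ancestors(exp=A): ['A']
common: ['A']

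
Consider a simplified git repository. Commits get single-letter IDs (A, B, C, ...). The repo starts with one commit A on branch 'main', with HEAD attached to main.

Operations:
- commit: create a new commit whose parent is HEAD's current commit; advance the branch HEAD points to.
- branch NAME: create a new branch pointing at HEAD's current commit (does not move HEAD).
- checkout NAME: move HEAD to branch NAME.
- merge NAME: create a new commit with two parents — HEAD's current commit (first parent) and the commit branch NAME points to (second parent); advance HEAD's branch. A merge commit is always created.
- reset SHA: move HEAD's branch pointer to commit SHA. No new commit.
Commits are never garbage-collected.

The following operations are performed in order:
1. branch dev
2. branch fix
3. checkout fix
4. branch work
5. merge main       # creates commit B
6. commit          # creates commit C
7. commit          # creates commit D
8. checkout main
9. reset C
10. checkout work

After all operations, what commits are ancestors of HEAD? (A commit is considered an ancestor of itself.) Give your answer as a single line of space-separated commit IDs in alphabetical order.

After op 1 (branch): HEAD=main@A [dev=A main=A]
After op 2 (branch): HEAD=main@A [dev=A fix=A main=A]
After op 3 (checkout): HEAD=fix@A [dev=A fix=A main=A]
After op 4 (branch): HEAD=fix@A [dev=A fix=A main=A work=A]
After op 5 (merge): HEAD=fix@B [dev=A fix=B main=A work=A]
After op 6 (commit): HEAD=fix@C [dev=A fix=C main=A work=A]
After op 7 (commit): HEAD=fix@D [dev=A fix=D main=A work=A]
After op 8 (checkout): HEAD=main@A [dev=A fix=D main=A work=A]
After op 9 (reset): HEAD=main@C [dev=A fix=D main=C work=A]
After op 10 (checkout): HEAD=work@A [dev=A fix=D main=C work=A]

Answer: A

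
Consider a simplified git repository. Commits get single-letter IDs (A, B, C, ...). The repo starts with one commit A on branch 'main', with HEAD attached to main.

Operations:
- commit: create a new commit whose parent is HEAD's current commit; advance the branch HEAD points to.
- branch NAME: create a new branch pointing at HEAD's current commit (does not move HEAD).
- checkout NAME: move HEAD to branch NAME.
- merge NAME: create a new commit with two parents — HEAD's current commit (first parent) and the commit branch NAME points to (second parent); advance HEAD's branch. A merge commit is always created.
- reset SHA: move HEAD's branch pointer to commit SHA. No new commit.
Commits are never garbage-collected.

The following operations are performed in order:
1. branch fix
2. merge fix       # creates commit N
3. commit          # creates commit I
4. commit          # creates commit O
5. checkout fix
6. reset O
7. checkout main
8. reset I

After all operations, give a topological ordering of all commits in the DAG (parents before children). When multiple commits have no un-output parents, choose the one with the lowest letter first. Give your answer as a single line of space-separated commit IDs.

After op 1 (branch): HEAD=main@A [fix=A main=A]
After op 2 (merge): HEAD=main@N [fix=A main=N]
After op 3 (commit): HEAD=main@I [fix=A main=I]
After op 4 (commit): HEAD=main@O [fix=A main=O]
After op 5 (checkout): HEAD=fix@A [fix=A main=O]
After op 6 (reset): HEAD=fix@O [fix=O main=O]
After op 7 (checkout): HEAD=main@O [fix=O main=O]
After op 8 (reset): HEAD=main@I [fix=O main=I]
commit A: parents=[]
commit I: parents=['N']
commit N: parents=['A', 'A']
commit O: parents=['I']

Answer: A N I O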